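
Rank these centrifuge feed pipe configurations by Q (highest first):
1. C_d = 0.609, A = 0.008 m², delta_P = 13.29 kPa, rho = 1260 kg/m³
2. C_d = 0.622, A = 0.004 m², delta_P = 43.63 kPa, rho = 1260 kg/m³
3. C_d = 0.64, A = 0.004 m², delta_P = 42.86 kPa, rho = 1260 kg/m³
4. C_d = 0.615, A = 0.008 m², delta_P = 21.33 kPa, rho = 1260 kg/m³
Case 1: Q = 22.38 L/s
Case 2: Q = 20.7 L/s
Case 3: Q = 21.12 L/s
Case 4: Q = 28.63 L/s
Ranking (highest first): 4, 1, 3, 2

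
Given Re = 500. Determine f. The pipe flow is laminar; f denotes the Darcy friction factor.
Formula: f = \frac{64}{Re}
f = 64/500 = 0.128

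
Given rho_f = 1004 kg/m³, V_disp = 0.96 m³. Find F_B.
Formula: F_B = \rho_f g V_{disp}
F_B = 1004·9.81·0.96 = 9455 N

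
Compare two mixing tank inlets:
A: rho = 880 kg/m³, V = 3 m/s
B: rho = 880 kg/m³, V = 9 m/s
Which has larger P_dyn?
P_dyn(A) = 3.96 kPa, P_dyn(B) = 35.64 kPa. Answer: B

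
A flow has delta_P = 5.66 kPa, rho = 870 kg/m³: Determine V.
Formula: V = \sqrt{\frac{2 \Delta P}{\rho}}
V = √(2·(5.66·1000)/870) = 3.607 m/s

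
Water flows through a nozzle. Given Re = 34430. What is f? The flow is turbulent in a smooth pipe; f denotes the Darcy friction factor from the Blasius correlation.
Formula: f = \frac{0.316}{Re^{0.25}}
f = 0.316/34430^0.25 = 0.0232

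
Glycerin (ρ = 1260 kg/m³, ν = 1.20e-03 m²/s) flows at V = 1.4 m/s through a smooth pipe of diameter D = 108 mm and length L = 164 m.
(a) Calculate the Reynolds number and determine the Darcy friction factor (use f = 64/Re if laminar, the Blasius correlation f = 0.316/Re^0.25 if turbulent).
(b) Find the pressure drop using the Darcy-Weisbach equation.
(a) Re = V·D/ν = 1.4·0.108/1.20e-03 = 126 → laminar (Re < 2300); f = 64/Re = 64/126 = 0.50794
(b) Darcy-Weisbach: ΔP = f·(L/D)·½ρV²/1000 = 0.50794·(164/0.108)·½·1260·1.4²/1000 = 952.4 kPa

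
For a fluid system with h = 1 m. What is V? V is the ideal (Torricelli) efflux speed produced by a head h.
Formula: V = \sqrt{2 g h}
V = √(2·9.81·1) = 4.429 m/s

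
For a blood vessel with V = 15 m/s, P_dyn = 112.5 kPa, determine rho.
Formula: P_{dyn} = \frac{1}{2} \rho V^2
Substituting knowns: 112.5 = 0.5·rho·15²/1000
Solving for rho: rho = 2·(112.5·1000)/15² = 1000 kg/m³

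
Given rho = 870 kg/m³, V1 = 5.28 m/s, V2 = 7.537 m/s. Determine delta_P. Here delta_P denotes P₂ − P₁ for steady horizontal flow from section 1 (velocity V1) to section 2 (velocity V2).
Formula: \Delta P = \frac{1}{2} \rho (V_1^2 - V_2^2)
delta_P = 0.5·870·(5.28² − 7.537²)/1000 = -12.58 kPa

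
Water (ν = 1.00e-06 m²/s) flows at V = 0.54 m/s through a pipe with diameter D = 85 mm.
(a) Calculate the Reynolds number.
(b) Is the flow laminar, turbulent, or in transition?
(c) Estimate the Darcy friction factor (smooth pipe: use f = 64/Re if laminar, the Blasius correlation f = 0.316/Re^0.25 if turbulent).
(a) Re = V·D/ν = 0.54·0.085/1.00e-06 = 45900
(b) Flow regime: turbulent (Re > 4000)
(c) Friction factor: f = 0.316/Re^0.25 = 0.316/45900^0.25 = 0.02159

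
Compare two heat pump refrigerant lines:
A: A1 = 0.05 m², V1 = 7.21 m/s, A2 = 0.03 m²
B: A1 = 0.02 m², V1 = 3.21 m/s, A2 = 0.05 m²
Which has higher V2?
V2(A) = 12.02 m/s, V2(B) = 1.284 m/s. Answer: A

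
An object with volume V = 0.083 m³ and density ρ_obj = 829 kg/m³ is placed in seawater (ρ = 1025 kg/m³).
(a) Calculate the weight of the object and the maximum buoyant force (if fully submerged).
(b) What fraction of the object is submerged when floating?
(a) W=rho_obj*g*V=829*9.81*0.083=675.0 N; F_B(max)=rho*g*V=1025*9.81*0.083=834.6 N
(b) Floating fraction=rho_obj/rho=829/1025=0.809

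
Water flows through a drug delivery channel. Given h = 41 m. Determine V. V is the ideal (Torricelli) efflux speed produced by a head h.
Formula: V = \sqrt{2 g h}
V = √(2·9.81·41) = 28.36 m/s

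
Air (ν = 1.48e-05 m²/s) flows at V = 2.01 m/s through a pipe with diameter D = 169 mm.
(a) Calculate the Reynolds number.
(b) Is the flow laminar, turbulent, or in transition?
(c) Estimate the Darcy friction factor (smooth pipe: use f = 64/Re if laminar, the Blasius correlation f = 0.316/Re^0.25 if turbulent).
(a) Re = V·D/ν = 2.01·0.169/1.48e-05 = 22952
(b) Flow regime: turbulent (Re > 4000)
(c) Friction factor: f = 0.316/Re^0.25 = 0.316/22952^0.25 = 0.02567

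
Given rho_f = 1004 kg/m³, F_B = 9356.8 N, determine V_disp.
Formula: F_B = \rho_f g V_{disp}
Substituting knowns: 9356.8 = 1004·9.81·V_disp
Solving for V_disp: V_disp = 9356.8/(1004·9.81) = 0.95 m³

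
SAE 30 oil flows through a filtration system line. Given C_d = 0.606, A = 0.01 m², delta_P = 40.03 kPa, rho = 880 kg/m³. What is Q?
Formula: Q = C_d A \sqrt{\frac{2 \Delta P}{\rho}}
Q = 0.606·0.01·√(2·(40.03·1000)/880)·1000 = 57.8 L/s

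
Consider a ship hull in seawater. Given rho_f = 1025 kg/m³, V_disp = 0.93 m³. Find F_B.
Formula: F_B = \rho_f g V_{disp}
F_B = 1025·9.81·0.93 = 9351 N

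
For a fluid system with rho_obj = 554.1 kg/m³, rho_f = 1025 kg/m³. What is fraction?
Formula: f_{sub} = \frac{\rho_{obj}}{\rho_f}
fraction = 554.1/1025 = 0.5406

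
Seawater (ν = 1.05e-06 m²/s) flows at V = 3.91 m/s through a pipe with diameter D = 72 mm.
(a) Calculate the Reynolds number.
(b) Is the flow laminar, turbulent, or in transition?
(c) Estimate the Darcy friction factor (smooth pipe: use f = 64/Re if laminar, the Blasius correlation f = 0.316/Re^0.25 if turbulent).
(a) Re = V·D/ν = 3.91·0.072/1.05e-06 = 268110
(b) Flow regime: turbulent (Re > 4000)
(c) Friction factor: f = 0.316/Re^0.25 = 0.316/268110^0.25 = 0.01389 (Blasius is strictly valid for Re ≲ 1e5; used here as the smooth-pipe estimate the problem specifies)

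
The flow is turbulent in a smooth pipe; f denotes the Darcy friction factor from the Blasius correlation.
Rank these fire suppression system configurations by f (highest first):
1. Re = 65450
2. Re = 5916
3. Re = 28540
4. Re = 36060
Case 1: f = 0.01976
Case 2: f = 0.03603
Case 3: f = 0.02431
Case 4: f = 0.02293
Ranking (highest first): 2, 3, 4, 1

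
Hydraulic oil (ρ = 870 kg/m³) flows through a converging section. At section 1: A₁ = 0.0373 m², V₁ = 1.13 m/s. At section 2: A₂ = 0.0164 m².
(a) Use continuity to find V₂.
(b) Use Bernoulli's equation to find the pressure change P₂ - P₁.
(a) Continuity: A₁V₁=A₂V₂ -> V₂=A₁V₁/A₂=0.0373*1.13/0.0164=2.57 m/s
(b) Bernoulli: P₂-P₁=0.5*rho*(V₁^2-V₂^2)/1000=0.5*870*(1.13^2-2.57^2)/1000=-2.318 kPa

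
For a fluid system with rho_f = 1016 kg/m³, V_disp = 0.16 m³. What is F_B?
Formula: F_B = \rho_f g V_{disp}
F_B = 1016·9.81·0.16 = 1595 N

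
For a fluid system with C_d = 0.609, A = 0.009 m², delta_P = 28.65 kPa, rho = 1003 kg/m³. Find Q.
Formula: Q = C_d A \sqrt{\frac{2 \Delta P}{\rho}}
Q = 0.609·0.009·√(2·(28.65·1000)/1003)·1000 = 41.43 L/s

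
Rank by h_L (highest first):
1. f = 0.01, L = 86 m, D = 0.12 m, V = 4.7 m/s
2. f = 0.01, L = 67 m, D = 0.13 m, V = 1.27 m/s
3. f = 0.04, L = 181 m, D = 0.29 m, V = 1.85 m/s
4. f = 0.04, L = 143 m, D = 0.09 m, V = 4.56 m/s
Case 1: h_L = 8.069 m
Case 2: h_L = 0.4237 m
Case 3: h_L = 4.355 m
Case 4: h_L = 67.36 m
Ranking (highest first): 4, 1, 3, 2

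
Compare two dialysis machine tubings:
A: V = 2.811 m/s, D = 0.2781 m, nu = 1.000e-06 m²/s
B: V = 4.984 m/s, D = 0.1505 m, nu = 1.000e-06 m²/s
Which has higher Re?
Re(A) = 781739, Re(B) = 750092. Answer: A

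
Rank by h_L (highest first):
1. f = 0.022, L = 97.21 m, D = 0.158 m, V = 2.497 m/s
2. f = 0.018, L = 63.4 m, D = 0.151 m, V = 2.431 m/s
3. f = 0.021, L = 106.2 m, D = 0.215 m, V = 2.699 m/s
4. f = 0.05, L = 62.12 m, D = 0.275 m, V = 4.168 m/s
Case 1: h_L = 4.301 m
Case 2: h_L = 2.276 m
Case 3: h_L = 3.851 m
Case 4: h_L = 10 m
Ranking (highest first): 4, 1, 3, 2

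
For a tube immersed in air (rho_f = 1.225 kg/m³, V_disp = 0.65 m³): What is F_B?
Formula: F_B = \rho_f g V_{disp}
F_B = 1.225·9.81·0.65 = 7.811 N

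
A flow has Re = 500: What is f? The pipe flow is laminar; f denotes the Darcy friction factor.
Formula: f = \frac{64}{Re}
f = 64/500 = 0.128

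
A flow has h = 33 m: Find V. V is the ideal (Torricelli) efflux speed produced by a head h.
Formula: V = \sqrt{2 g h}
V = √(2·9.81·33) = 25.45 m/s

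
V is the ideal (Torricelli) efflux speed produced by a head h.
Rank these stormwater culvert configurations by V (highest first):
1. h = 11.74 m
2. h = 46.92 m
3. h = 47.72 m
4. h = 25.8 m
Case 1: V = 15.18 m/s
Case 2: V = 30.34 m/s
Case 3: V = 30.6 m/s
Case 4: V = 22.5 m/s
Ranking (highest first): 3, 2, 4, 1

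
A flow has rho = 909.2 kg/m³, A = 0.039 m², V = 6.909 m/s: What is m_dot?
Formula: \dot{m} = \rho A V
m_dot = 909.2·0.039·6.909 = 245 kg/s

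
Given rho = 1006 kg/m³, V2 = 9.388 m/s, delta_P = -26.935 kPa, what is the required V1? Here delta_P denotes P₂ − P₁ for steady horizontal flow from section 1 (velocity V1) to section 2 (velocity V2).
Formula: \Delta P = \frac{1}{2} \rho (V_1^2 - V_2^2)
Substituting knowns: -26.935 = 0.5·1006·(V1² − 9.388²)/1000
Solving for V1: V1 = √(9.388² + 2·(-26.935·1000)/1006) = 5.881 m/s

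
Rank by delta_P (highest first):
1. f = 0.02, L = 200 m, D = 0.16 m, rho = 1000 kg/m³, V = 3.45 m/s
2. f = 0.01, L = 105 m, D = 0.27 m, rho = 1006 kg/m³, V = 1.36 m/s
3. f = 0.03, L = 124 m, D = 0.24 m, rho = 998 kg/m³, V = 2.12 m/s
Case 1: delta_P = 148.8 kPa
Case 2: delta_P = 3.618 kPa
Case 3: delta_P = 34.76 kPa
Ranking (highest first): 1, 3, 2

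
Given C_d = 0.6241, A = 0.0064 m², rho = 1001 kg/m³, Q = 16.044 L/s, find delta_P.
Formula: Q = C_d A \sqrt{\frac{2 \Delta P}{\rho}}
Substituting knowns: 16.044 = 0.6241·0.0064·√(2·(delta_P·1000)/1001)·1000
Solving for delta_P: delta_P = ((16.044/1000)/(0.6241·0.0064))²·1001/2/1000 = 8.075 kPa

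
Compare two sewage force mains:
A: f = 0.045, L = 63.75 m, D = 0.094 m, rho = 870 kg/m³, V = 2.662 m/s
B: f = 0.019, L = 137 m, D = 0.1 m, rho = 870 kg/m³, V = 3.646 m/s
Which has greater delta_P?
delta_P(A) = 94.07 kPa, delta_P(B) = 150.5 kPa. Answer: B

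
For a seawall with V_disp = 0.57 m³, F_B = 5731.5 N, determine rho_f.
Formula: F_B = \rho_f g V_{disp}
Substituting knowns: 5731.5 = rho_f·9.81·0.57
Solving for rho_f: rho_f = 5731.5/(9.81·0.57) = 1025 kg/m³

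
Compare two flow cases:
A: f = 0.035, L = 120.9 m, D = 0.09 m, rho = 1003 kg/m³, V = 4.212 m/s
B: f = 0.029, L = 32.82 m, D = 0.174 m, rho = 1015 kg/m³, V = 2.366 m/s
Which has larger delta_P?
delta_P(A) = 418.3 kPa, delta_P(B) = 15.54 kPa. Answer: A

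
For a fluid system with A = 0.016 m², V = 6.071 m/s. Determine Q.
Formula: Q = A V
Q = 0.016·6.071·1000 = 97.14 L/s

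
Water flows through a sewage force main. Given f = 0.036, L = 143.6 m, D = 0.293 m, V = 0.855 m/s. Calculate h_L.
Formula: h_L = f \frac{L}{D} \frac{V^2}{2g}
h_L = 0.036·(143.6/0.293)·0.855²/(2·9.81) = 0.6574 m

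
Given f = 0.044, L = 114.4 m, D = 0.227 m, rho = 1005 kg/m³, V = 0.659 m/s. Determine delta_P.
Formula: \Delta P = f \frac{L}{D} \frac{\rho V^2}{2}
delta_P = 0.044·(114.4/0.227)·0.5·1005·0.659²/1000 = 4.839 kPa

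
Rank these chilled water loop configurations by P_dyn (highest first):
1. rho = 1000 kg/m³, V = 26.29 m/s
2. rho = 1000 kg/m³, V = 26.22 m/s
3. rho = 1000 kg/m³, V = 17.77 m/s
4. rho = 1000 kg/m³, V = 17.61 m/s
Case 1: P_dyn = 345.6 kPa
Case 2: P_dyn = 343.7 kPa
Case 3: P_dyn = 157.9 kPa
Case 4: P_dyn = 155.1 kPa
Ranking (highest first): 1, 2, 3, 4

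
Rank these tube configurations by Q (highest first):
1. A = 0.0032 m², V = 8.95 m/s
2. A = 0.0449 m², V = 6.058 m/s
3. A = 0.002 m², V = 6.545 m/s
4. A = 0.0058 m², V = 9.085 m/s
Case 1: Q = 28.64 L/s
Case 2: Q = 272 L/s
Case 3: Q = 13.09 L/s
Case 4: Q = 52.69 L/s
Ranking (highest first): 2, 4, 1, 3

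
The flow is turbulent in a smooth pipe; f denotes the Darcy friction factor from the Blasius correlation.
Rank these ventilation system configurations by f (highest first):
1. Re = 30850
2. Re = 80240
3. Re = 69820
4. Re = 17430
Case 1: f = 0.02384
Case 2: f = 0.01878
Case 3: f = 0.01944
Case 4: f = 0.0275
Ranking (highest first): 4, 1, 3, 2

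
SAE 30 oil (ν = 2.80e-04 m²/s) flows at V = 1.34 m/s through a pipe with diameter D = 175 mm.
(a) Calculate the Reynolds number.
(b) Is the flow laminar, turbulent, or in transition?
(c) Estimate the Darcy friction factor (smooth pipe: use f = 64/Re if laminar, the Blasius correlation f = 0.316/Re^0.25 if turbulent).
(a) Re = V·D/ν = 1.34·0.175/2.80e-04 = 837.5
(b) Flow regime: laminar (Re < 2300)
(c) Friction factor: f = 64/Re = 64/837.5 = 0.07642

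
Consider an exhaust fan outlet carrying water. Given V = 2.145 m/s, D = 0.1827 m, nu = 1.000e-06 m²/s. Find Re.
Formula: Re = \frac{V D}{\nu}
Re = 2.145·0.1827/1.000e-06 = 391892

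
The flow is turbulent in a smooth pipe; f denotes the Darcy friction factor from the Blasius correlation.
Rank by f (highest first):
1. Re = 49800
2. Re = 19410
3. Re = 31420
Case 1: f = 0.02115
Case 2: f = 0.02677
Case 3: f = 0.02373
Ranking (highest first): 2, 3, 1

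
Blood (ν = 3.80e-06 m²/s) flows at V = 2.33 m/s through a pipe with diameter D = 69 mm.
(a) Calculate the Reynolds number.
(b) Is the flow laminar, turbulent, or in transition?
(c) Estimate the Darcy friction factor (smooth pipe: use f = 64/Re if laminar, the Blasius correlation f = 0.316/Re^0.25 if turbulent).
(a) Re = V·D/ν = 2.33·0.069/3.80e-06 = 42308
(b) Flow regime: turbulent (Re > 4000)
(c) Friction factor: f = 0.316/Re^0.25 = 0.316/42308^0.25 = 0.02203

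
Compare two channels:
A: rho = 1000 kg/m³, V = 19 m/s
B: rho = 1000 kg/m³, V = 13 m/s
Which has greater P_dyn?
P_dyn(A) = 180.5 kPa, P_dyn(B) = 84.5 kPa. Answer: A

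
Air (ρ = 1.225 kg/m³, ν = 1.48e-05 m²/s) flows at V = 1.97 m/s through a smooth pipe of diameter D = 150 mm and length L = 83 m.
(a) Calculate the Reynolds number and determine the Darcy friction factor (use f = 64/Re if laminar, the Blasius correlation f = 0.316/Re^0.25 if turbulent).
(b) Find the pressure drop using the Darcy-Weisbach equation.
(a) Re = V·D/ν = 1.97·0.15/1.48e-05 = 19966 → turbulent (Re > 4000); f = 0.316/Re^0.25 = 0.316/19966^0.25 = 0.026584
(b) Darcy-Weisbach: ΔP = f·(L/D)·½ρV²/1000 = 0.026584·(83/0.150)·½·1.225·1.97²/1000 = 0.03497 kPa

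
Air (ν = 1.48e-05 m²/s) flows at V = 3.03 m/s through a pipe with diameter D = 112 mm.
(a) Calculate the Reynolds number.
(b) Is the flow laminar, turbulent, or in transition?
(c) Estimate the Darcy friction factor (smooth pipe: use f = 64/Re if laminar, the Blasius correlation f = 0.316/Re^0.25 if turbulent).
(a) Re = V·D/ν = 3.03·0.112/1.48e-05 = 22930
(b) Flow regime: turbulent (Re > 4000)
(c) Friction factor: f = 0.316/Re^0.25 = 0.316/22930^0.25 = 0.02568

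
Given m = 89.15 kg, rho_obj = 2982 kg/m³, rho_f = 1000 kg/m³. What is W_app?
Formula: W_{app} = mg\left(1 - \frac{\rho_f}{\rho_{obj}}\right)
W_app = 89.15·9.81·(1 − 1000/2982) = 581.3 N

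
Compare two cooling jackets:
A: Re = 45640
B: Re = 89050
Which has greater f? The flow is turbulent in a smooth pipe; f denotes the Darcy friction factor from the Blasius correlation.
f(A) = 0.02162, f(B) = 0.01829. Answer: A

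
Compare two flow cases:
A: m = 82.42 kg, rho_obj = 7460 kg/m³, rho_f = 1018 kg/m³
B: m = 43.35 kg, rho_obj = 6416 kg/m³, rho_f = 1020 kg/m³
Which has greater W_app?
W_app(A) = 698.2 N, W_app(B) = 357.7 N. Answer: A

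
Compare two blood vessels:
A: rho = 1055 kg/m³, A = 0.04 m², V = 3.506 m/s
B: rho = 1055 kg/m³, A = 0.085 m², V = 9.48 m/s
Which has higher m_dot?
m_dot(A) = 148 kg/s, m_dot(B) = 850.1 kg/s. Answer: B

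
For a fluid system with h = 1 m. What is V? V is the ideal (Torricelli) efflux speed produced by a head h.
Formula: V = \sqrt{2 g h}
V = √(2·9.81·1) = 4.429 m/s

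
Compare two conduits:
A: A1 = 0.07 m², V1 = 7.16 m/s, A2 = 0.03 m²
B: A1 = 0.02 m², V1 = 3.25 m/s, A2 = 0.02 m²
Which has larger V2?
V2(A) = 16.71 m/s, V2(B) = 3.25 m/s. Answer: A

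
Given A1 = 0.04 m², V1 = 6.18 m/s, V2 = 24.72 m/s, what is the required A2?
Formula: V_2 = \frac{A_1 V_1}{A_2}
Substituting knowns: 24.72 = 0.04·6.18/A2
Solving for A2: A2 = 0.04·6.18/24.72 = 0.01 m²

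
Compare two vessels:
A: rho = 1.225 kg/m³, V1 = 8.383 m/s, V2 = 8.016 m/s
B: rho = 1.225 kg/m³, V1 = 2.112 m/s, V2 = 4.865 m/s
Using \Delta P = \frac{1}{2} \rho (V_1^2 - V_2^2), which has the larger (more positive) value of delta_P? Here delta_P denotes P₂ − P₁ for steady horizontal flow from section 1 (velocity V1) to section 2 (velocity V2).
delta_P(A) = 0.003686 kPa, delta_P(B) = -0.01176 kPa. Answer: A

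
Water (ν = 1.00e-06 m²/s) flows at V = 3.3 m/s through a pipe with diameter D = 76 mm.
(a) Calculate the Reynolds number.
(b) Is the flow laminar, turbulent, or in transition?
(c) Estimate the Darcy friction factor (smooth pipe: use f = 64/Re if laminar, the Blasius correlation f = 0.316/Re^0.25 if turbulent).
(a) Re = V·D/ν = 3.3·0.076/1.00e-06 = 250800
(b) Flow regime: turbulent (Re > 4000)
(c) Friction factor: f = 0.316/Re^0.25 = 0.316/250800^0.25 = 0.01412 (Blasius is strictly valid for Re ≲ 1e5; used here as the smooth-pipe estimate the problem specifies)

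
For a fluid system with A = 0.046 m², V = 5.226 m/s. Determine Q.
Formula: Q = A V
Q = 0.046·5.226·1000 = 240.4 L/s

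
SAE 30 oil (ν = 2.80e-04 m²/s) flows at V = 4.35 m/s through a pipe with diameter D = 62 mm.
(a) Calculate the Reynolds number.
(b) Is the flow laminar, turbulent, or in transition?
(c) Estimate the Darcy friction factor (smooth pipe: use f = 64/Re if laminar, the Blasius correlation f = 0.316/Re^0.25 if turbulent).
(a) Re = V·D/ν = 4.35·0.062/2.80e-04 = 963.21
(b) Flow regime: laminar (Re < 2300)
(c) Friction factor: f = 64/Re = 64/963.21 = 0.06644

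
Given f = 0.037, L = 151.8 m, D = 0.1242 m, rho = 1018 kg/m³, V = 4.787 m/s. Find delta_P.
Formula: \Delta P = f \frac{L}{D} \frac{\rho V^2}{2}
delta_P = 0.037·(151.8/0.1242)·0.5·1018·4.787²/1000 = 527.5 kPa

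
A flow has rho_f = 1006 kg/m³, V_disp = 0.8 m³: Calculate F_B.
Formula: F_B = \rho_f g V_{disp}
F_B = 1006·9.81·0.8 = 7895 N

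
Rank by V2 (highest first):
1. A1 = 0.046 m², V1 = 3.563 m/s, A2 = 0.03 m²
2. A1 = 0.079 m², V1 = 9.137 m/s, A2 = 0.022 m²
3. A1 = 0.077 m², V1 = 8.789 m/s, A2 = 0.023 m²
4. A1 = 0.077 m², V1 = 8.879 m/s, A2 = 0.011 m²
Case 1: V2 = 5.463 m/s
Case 2: V2 = 32.81 m/s
Case 3: V2 = 29.42 m/s
Case 4: V2 = 62.15 m/s
Ranking (highest first): 4, 2, 3, 1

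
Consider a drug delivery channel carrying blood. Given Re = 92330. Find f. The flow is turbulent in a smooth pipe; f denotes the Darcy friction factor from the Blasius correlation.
Formula: f = \frac{0.316}{Re^{0.25}}
f = 0.316/92330^0.25 = 0.01813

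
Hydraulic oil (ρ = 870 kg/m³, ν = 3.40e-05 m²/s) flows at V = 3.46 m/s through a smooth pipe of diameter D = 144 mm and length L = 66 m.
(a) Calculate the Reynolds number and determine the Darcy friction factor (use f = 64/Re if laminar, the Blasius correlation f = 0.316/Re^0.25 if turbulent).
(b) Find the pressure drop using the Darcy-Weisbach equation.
(a) Re = V·D/ν = 3.46·0.144/3.40e-05 = 14654 → turbulent (Re > 4000); f = 0.316/Re^0.25 = 0.316/14654^0.25 = 0.028721
(b) Darcy-Weisbach: ΔP = f·(L/D)·½ρV²/1000 = 0.028721·(66/0.144)·½·870·3.46²/1000 = 68.55 kPa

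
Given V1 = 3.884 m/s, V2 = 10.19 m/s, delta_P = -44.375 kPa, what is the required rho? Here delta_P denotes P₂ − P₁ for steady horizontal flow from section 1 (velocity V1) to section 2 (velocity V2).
Formula: \Delta P = \frac{1}{2} \rho (V_1^2 - V_2^2)
Substituting knowns: -44.375 = 0.5·rho·(3.884² − 10.19²)/1000
Solving for rho: rho = 2·(-44.375·1000)/(3.884² − 10.19²) = 1000 kg/m³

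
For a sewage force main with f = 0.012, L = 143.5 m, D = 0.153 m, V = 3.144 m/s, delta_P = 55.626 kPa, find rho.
Formula: \Delta P = f \frac{L}{D} \frac{\rho V^2}{2}
Substituting knowns: 55.626 = 0.012·(143.5/0.153)·0.5·rho·3.144²/1000
Solving for rho: rho = (55.626·1000)/(0.012·(143.5/0.153)·0.5·3.144²) = 1000 kg/m³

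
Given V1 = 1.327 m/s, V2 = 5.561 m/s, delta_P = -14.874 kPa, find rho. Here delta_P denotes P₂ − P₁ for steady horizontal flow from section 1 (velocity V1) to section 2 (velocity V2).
Formula: \Delta P = \frac{1}{2} \rho (V_1^2 - V_2^2)
Substituting knowns: -14.874 = 0.5·rho·(1.327² − 5.561²)/1000
Solving for rho: rho = 2·(-14.874·1000)/(1.327² − 5.561²) = 1020 kg/m³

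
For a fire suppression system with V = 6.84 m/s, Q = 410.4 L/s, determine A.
Formula: Q = A V
Substituting knowns: 410.4 = A·6.84·1000
Solving for A: A = (410.4/1000)/6.84 = 0.06 m²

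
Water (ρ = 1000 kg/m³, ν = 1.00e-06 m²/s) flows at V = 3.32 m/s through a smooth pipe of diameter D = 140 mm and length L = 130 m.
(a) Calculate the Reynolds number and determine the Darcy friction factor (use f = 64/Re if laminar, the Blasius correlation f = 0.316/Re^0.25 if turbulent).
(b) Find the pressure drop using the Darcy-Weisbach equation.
(a) Re = V·D/ν = 3.32·0.14/1.00e-06 = 464800 → turbulent (Re > 4000); f = 0.316/Re^0.25 = 0.316/464800^0.25 = 0.012102 (Blasius is strictly valid for Re ≲ 1e5; used here as the smooth-pipe estimate the problem specifies)
(b) Darcy-Weisbach: ΔP = f·(L/D)·½ρV²/1000 = 0.012102·(130/0.140)·½·1000·3.32²/1000 = 61.93 kPa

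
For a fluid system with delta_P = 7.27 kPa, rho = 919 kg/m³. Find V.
Formula: V = \sqrt{\frac{2 \Delta P}{\rho}}
V = √(2·(7.27·1000)/919) = 3.978 m/s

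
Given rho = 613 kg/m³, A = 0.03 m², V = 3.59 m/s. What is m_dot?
Formula: \dot{m} = \rho A V
m_dot = 613·0.03·3.59 = 66.02 kg/s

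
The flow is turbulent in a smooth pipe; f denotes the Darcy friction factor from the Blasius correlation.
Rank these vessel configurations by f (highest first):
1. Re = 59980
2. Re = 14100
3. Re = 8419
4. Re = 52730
Case 1: f = 0.02019
Case 2: f = 0.029
Case 3: f = 0.03299
Case 4: f = 0.02085
Ranking (highest first): 3, 2, 4, 1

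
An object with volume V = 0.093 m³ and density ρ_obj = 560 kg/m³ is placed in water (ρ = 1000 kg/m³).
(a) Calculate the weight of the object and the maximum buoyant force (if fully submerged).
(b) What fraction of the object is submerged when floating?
(a) W=rho_obj*g*V=560*9.81*0.093=510.9 N; F_B(max)=rho*g*V=1000*9.81*0.093=912.3 N
(b) Floating fraction=rho_obj/rho=560/1000=0.560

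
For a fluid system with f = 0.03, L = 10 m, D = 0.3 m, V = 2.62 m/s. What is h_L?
Formula: h_L = f \frac{L}{D} \frac{V^2}{2g}
h_L = 0.03·(10/0.3)·2.62²/(2·9.81) = 0.3499 m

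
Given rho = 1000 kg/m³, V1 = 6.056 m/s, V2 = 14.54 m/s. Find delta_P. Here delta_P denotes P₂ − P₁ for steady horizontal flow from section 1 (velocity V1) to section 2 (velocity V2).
Formula: \Delta P = \frac{1}{2} \rho (V_1^2 - V_2^2)
delta_P = 0.5·1000·(6.056² − 14.54²)/1000 = -87.37 kPa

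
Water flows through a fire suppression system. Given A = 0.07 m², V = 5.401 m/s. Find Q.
Formula: Q = A V
Q = 0.07·5.401·1000 = 378.1 L/s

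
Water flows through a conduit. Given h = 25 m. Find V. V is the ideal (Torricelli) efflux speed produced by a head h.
Formula: V = \sqrt{2 g h}
V = √(2·9.81·25) = 22.15 m/s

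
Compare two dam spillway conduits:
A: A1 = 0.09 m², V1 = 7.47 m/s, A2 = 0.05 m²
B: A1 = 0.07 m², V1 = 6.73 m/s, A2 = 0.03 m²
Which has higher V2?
V2(A) = 13.45 m/s, V2(B) = 15.7 m/s. Answer: B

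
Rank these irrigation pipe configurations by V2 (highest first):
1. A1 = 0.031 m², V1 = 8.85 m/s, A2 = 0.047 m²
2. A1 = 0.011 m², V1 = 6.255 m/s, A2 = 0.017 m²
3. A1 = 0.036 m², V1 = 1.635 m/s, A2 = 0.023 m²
Case 1: V2 = 5.837 m/s
Case 2: V2 = 4.047 m/s
Case 3: V2 = 2.559 m/s
Ranking (highest first): 1, 2, 3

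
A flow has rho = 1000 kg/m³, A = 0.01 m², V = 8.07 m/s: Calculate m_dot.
Formula: \dot{m} = \rho A V
m_dot = 1000·0.01·8.07 = 80.7 kg/s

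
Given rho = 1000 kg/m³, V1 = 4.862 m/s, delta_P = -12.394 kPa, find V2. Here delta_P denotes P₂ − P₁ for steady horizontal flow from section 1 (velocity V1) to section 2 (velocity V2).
Formula: \Delta P = \frac{1}{2} \rho (V_1^2 - V_2^2)
Substituting knowns: -12.394 = 0.5·1000·(4.862² − V2²)/1000
Solving for V2: V2 = √(4.862² − 2·(-12.394·1000)/1000) = 6.959 m/s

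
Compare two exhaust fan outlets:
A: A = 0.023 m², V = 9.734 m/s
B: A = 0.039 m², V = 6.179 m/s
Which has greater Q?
Q(A) = 223.9 L/s, Q(B) = 241 L/s. Answer: B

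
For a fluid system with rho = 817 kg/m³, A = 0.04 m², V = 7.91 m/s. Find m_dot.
Formula: \dot{m} = \rho A V
m_dot = 817·0.04·7.91 = 258.5 kg/s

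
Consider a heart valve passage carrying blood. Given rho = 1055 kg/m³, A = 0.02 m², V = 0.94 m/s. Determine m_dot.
Formula: \dot{m} = \rho A V
m_dot = 1055·0.02·0.94 = 19.83 kg/s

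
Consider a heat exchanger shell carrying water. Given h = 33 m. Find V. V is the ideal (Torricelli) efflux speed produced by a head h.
Formula: V = \sqrt{2 g h}
V = √(2·9.81·33) = 25.45 m/s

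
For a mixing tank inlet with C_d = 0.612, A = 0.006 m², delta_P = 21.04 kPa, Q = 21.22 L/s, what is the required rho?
Formula: Q = C_d A \sqrt{\frac{2 \Delta P}{\rho}}
Substituting knowns: 21.22 = 0.612·0.006·√(2·(21.04·1000)/rho)·1000
Solving for rho: rho = 2·(21.04·1000)/((21.22/1000)/(0.612·0.006))² = 1260 kg/m³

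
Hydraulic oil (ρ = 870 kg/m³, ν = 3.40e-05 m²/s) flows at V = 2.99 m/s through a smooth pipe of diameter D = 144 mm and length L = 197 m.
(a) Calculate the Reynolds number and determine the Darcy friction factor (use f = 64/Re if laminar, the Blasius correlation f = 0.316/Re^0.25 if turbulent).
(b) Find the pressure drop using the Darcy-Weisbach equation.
(a) Re = V·D/ν = 2.99·0.144/3.40e-05 = 12664 → turbulent (Re > 4000); f = 0.316/Re^0.25 = 0.316/12664^0.25 = 0.029788
(b) Darcy-Weisbach: ΔP = f·(L/D)·½ρV²/1000 = 0.029788·(197/0.144)·½·870·2.99²/1000 = 158.5 kPa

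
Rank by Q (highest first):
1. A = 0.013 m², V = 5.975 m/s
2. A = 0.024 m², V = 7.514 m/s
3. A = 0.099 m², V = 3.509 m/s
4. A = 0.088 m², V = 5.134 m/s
Case 1: Q = 77.67 L/s
Case 2: Q = 180.3 L/s
Case 3: Q = 347.4 L/s
Case 4: Q = 451.8 L/s
Ranking (highest first): 4, 3, 2, 1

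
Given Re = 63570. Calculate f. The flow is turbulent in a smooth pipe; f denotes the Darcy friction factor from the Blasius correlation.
Formula: f = \frac{0.316}{Re^{0.25}}
f = 0.316/63570^0.25 = 0.0199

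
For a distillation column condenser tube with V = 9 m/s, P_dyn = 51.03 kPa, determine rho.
Formula: P_{dyn} = \frac{1}{2} \rho V^2
Substituting knowns: 51.03 = 0.5·rho·9²/1000
Solving for rho: rho = 2·(51.03·1000)/9² = 1260 kg/m³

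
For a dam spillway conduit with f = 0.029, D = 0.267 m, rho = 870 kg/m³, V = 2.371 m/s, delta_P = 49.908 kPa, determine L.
Formula: \Delta P = f \frac{L}{D} \frac{\rho V^2}{2}
Substituting knowns: 49.908 = 0.029·(L/0.267)·0.5·870·2.371²/1000
Solving for L: L = (49.908·1000)·0.267/(0.029·0.5·870·2.371²) = 187.9 m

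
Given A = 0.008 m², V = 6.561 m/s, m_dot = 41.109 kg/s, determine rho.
Formula: \dot{m} = \rho A V
Substituting knowns: 41.109 = rho·0.008·6.561
Solving for rho: rho = 41.109/(0.008·6.561) = 783.2 kg/m³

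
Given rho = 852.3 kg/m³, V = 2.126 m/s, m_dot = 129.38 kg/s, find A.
Formula: \dot{m} = \rho A V
Substituting knowns: 129.38 = 852.3·A·2.126
Solving for A: A = 129.38/(852.3·2.126) = 0.0714 m²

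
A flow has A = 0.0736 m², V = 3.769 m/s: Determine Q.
Formula: Q = A V
Q = 0.0736·3.769·1000 = 277.4 L/s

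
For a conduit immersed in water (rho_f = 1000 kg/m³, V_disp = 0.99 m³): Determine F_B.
Formula: F_B = \rho_f g V_{disp}
F_B = 1000·9.81·0.99 = 9712 N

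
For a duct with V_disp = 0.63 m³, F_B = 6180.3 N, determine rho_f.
Formula: F_B = \rho_f g V_{disp}
Substituting knowns: 6180.3 = rho_f·9.81·0.63
Solving for rho_f: rho_f = 6180.3/(9.81·0.63) = 1000 kg/m³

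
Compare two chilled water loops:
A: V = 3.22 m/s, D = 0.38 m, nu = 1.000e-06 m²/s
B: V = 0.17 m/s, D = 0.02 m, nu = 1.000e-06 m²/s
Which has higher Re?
Re(A) = 1.224e+06, Re(B) = 3400. Answer: A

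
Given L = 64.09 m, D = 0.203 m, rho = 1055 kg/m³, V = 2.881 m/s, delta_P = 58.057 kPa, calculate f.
Formula: \Delta P = f \frac{L}{D} \frac{\rho V^2}{2}
Substituting knowns: 58.057 = f·(64.09/0.203)·0.5·1055·2.881²/1000
Solving for f: f = (58.057·1000)/((64.09/0.203)·0.5·1055·2.881²) = 0.042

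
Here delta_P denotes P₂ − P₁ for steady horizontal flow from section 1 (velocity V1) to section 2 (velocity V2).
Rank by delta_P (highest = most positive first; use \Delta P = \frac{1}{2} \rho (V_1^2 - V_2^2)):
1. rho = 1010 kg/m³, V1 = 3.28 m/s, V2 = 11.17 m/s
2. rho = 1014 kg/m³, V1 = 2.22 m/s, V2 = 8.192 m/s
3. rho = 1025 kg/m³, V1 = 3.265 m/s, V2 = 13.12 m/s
Case 1: delta_P = -57.58 kPa
Case 2: delta_P = -31.53 kPa
Case 3: delta_P = -82.76 kPa
Ranking (highest first): 2, 1, 3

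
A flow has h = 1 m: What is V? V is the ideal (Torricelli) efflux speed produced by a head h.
Formula: V = \sqrt{2 g h}
V = √(2·9.81·1) = 4.429 m/s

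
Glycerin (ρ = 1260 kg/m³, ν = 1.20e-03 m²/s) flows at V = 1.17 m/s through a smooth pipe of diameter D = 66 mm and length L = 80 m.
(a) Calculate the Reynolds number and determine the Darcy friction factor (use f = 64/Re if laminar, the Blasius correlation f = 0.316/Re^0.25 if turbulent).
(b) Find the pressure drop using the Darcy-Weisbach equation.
(a) Re = V·D/ν = 1.17·0.066/1.20e-03 = 64.35 → laminar (Re < 2300); f = 64/Re = 64/64.35 = 0.99456
(b) Darcy-Weisbach: ΔP = f·(L/D)·½ρV²/1000 = 0.99456·(80/0.066)·½·1260·1.17²/1000 = 1040 kPa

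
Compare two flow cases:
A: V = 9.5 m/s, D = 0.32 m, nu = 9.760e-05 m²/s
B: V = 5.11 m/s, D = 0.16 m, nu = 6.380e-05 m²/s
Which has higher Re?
Re(A) = 31148, Re(B) = 12815. Answer: A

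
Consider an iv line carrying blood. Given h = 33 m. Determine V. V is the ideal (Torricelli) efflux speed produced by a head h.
Formula: V = \sqrt{2 g h}
V = √(2·9.81·33) = 25.45 m/s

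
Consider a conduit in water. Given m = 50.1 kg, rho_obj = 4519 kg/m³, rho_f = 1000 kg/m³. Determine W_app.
Formula: W_{app} = mg\left(1 - \frac{\rho_f}{\rho_{obj}}\right)
W_app = 50.1·9.81·(1 − 1000/4519) = 382.7 N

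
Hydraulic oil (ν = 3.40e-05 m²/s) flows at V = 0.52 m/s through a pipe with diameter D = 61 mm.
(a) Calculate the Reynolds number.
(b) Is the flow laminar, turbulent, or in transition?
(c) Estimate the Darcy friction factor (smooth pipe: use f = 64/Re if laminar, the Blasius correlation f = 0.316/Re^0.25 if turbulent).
(a) Re = V·D/ν = 0.52·0.061/3.40e-05 = 932.94
(b) Flow regime: laminar (Re < 2300)
(c) Friction factor: f = 64/Re = 64/932.94 = 0.0686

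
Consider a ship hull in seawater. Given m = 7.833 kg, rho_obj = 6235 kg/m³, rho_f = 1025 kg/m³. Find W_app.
Formula: W_{app} = mg\left(1 - \frac{\rho_f}{\rho_{obj}}\right)
W_app = 7.833·9.81·(1 − 1025/6235) = 64.21 N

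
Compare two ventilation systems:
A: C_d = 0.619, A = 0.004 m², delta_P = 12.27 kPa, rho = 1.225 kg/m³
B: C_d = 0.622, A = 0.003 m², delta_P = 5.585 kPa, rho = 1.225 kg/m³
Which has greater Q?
Q(A) = 350.4 L/s, Q(B) = 178.2 L/s. Answer: A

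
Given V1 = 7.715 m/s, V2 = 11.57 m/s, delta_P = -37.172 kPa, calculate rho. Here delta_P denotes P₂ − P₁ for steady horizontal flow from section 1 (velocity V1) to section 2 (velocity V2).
Formula: \Delta P = \frac{1}{2} \rho (V_1^2 - V_2^2)
Substituting knowns: -37.172 = 0.5·rho·(7.715² − 11.57²)/1000
Solving for rho: rho = 2·(-37.172·1000)/(7.715² − 11.57²) = 1000 kg/m³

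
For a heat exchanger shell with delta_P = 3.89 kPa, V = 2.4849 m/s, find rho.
Formula: V = \sqrt{\frac{2 \Delta P}{\rho}}
Substituting knowns: 2.4849 = √(2·(3.89·1000)/rho)
Solving for rho: rho = 2·(3.89·1000)/2.4849² = 1260 kg/m³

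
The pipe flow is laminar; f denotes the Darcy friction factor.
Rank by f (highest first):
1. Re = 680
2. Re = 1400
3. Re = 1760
Case 1: f = 0.09412
Case 2: f = 0.04571
Case 3: f = 0.03636
Ranking (highest first): 1, 2, 3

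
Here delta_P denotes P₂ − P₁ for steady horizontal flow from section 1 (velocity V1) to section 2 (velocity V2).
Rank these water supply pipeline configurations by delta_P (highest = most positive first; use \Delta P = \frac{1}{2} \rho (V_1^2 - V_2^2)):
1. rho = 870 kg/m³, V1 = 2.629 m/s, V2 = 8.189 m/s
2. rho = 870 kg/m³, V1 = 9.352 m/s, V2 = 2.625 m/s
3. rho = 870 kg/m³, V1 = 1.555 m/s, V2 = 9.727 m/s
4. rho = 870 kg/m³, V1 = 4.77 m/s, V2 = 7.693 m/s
Case 1: delta_P = -26.16 kPa
Case 2: delta_P = 35.05 kPa
Case 3: delta_P = -40.11 kPa
Case 4: delta_P = -15.85 kPa
Ranking (highest first): 2, 4, 1, 3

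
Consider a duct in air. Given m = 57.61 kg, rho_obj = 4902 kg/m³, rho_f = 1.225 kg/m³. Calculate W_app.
Formula: W_{app} = mg\left(1 - \frac{\rho_f}{\rho_{obj}}\right)
W_app = 57.61·9.81·(1 − 1.225/4902) = 565 N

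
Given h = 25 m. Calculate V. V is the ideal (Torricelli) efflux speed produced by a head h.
Formula: V = \sqrt{2 g h}
V = √(2·9.81·25) = 22.15 m/s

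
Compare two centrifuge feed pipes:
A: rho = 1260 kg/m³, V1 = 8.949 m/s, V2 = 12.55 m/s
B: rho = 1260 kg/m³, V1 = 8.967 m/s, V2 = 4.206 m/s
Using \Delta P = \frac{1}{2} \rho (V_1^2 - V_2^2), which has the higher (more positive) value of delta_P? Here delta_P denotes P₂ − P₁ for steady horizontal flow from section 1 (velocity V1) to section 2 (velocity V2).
delta_P(A) = -48.77 kPa, delta_P(B) = 39.51 kPa. Answer: B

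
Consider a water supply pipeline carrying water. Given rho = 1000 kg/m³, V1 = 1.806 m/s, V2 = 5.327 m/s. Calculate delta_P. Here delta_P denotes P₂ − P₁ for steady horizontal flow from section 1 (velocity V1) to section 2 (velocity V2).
Formula: \Delta P = \frac{1}{2} \rho (V_1^2 - V_2^2)
delta_P = 0.5·1000·(1.806² − 5.327²)/1000 = -12.56 kPa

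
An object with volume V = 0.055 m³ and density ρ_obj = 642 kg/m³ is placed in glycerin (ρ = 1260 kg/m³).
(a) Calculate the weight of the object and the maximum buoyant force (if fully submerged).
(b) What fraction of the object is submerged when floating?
(a) W=rho_obj*g*V=642*9.81*0.055=346.4 N; F_B(max)=rho*g*V=1260*9.81*0.055=679.8 N
(b) Floating fraction=rho_obj/rho=642/1260=0.510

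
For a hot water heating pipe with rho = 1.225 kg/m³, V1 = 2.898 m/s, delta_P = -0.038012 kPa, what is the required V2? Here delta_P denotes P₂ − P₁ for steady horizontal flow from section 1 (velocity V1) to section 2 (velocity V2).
Formula: \Delta P = \frac{1}{2} \rho (V_1^2 - V_2^2)
Substituting knowns: -0.038012 = 0.5·1.225·(2.898² − V2²)/1000
Solving for V2: V2 = √(2.898² − 2·(-0.038012·1000)/1.225) = 8.394 m/s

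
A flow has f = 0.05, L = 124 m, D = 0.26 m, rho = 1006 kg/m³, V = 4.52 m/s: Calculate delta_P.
Formula: \Delta P = f \frac{L}{D} \frac{\rho V^2}{2}
delta_P = 0.05·(124/0.26)·0.5·1006·4.52²/1000 = 245.1 kPa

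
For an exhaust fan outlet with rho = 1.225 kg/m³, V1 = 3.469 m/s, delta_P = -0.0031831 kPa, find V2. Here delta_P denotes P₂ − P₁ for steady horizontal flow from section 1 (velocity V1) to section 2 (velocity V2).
Formula: \Delta P = \frac{1}{2} \rho (V_1^2 - V_2^2)
Substituting knowns: -0.0031831 = 0.5·1.225·(3.469² − V2²)/1000
Solving for V2: V2 = √(3.469² − 2·(-0.0031831·1000)/1.225) = 4.151 m/s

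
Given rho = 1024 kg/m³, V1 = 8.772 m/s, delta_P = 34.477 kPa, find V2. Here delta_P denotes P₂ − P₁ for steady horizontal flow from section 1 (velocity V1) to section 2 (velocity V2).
Formula: \Delta P = \frac{1}{2} \rho (V_1^2 - V_2^2)
Substituting knowns: 34.477 = 0.5·1024·(8.772² − V2²)/1000
Solving for V2: V2 = √(8.772² − 2·(34.477·1000)/1024) = 3.1 m/s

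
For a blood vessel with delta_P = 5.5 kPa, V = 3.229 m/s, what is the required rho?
Formula: V = \sqrt{\frac{2 \Delta P}{\rho}}
Substituting knowns: 3.229 = √(2·(5.5·1000)/rho)
Solving for rho: rho = 2·(5.5·1000)/3.229² = 1055 kg/m³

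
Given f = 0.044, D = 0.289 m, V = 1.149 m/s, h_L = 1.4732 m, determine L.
Formula: h_L = f \frac{L}{D} \frac{V^2}{2g}
Substituting knowns: 1.4732 = 0.044·(L/0.289)·1.149²/(2·9.81)
Solving for L: L = 1.4732·2·9.81·0.289/(0.044·1.149²) = 143.8 m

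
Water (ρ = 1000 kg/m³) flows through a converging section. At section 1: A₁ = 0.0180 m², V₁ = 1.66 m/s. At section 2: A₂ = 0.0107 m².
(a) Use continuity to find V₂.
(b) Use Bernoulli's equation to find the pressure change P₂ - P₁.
(a) Continuity: A₁V₁=A₂V₂ -> V₂=A₁V₁/A₂=0.0180*1.66/0.0107=2.79 m/s
(b) Bernoulli: P₂-P₁=0.5*rho*(V₁^2-V₂^2)/1000=0.5*1000*(1.66^2-2.79^2)/1000=-2.514 kPa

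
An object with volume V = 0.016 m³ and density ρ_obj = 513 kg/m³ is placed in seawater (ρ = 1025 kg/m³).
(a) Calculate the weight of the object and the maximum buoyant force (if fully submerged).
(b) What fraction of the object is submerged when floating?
(a) W=rho_obj*g*V=513*9.81*0.016=80.5 N; F_B(max)=rho*g*V=1025*9.81*0.016=160.9 N
(b) Floating fraction=rho_obj/rho=513/1025=0.500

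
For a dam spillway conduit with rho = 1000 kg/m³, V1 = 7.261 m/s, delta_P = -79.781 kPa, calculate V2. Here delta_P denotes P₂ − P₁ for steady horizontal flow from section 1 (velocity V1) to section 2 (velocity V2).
Formula: \Delta P = \frac{1}{2} \rho (V_1^2 - V_2^2)
Substituting knowns: -79.781 = 0.5·1000·(7.261² − V2²)/1000
Solving for V2: V2 = √(7.261² − 2·(-79.781·1000)/1000) = 14.57 m/s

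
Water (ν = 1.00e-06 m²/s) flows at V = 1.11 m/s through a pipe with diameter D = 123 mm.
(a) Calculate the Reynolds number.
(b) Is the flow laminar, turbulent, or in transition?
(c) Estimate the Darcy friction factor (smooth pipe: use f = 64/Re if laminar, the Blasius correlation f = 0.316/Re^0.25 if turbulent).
(a) Re = V·D/ν = 1.11·0.123/1.00e-06 = 136530
(b) Flow regime: turbulent (Re > 4000)
(c) Friction factor: f = 0.316/Re^0.25 = 0.316/136530^0.25 = 0.01644 (Blasius is strictly valid for Re ≲ 1e5; used here as the smooth-pipe estimate the problem specifies)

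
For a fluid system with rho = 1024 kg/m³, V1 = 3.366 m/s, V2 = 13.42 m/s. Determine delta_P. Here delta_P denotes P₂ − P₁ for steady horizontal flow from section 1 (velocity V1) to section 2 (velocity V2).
Formula: \Delta P = \frac{1}{2} \rho (V_1^2 - V_2^2)
delta_P = 0.5·1024·(3.366² − 13.42²)/1000 = -86.41 kPa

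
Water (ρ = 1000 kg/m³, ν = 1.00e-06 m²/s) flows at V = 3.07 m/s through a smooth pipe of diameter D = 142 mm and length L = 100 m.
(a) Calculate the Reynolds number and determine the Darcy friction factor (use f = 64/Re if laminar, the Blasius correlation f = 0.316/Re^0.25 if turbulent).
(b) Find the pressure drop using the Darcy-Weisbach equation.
(a) Re = V·D/ν = 3.07·0.142/1.00e-06 = 435940 → turbulent (Re > 4000); f = 0.316/Re^0.25 = 0.316/435940^0.25 = 0.012298 (Blasius is strictly valid for Re ≲ 1e5; used here as the smooth-pipe estimate the problem specifies)
(b) Darcy-Weisbach: ΔP = f·(L/D)·½ρV²/1000 = 0.012298·(100/0.142)·½·1000·3.07²/1000 = 40.81 kPa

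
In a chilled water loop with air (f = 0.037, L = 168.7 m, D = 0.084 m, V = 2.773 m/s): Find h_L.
Formula: h_L = f \frac{L}{D} \frac{V^2}{2g}
h_L = 0.037·(168.7/0.084)·2.773²/(2·9.81) = 29.12 m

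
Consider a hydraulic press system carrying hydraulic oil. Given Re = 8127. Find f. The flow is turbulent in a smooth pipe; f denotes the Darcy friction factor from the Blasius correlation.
Formula: f = \frac{0.316}{Re^{0.25}}
f = 0.316/8127^0.25 = 0.03328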